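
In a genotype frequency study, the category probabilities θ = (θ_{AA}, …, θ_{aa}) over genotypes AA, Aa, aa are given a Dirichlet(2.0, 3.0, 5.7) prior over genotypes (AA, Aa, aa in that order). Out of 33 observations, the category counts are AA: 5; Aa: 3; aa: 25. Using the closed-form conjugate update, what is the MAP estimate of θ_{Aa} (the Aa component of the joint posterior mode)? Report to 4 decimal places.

The Dirichlet prior is conjugate to the Multinomial likelihood: each posterior αⱼ = prior αⱼ + observed count nⱼ.
Posterior concentration: (7.0, 6.0, 30.7), total = 43.7.
Joint mode component: (α_{Aa}−1)/(Σα−K) = 5.0/40.7 = 0.1229.

0.1229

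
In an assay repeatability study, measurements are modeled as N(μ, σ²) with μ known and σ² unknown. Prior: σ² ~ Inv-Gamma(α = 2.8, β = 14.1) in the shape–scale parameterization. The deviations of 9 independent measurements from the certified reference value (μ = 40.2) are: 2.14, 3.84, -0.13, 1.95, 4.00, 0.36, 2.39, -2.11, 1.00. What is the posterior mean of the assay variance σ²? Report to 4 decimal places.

With known mean μ and an Inverse-Gamma(α, β) prior on σ², the Normal likelihood is conjugate: posterior is Inv-Gamma(α + n/2, β + Σ(xᵢ−μ)²/2).
Σ(xᵢ−μ)² = (2.14)² + (3.84)² + (-0.13)² + (1.95)² + (4.00)² + (0.36)² + (2.39)² + (-2.11)² + (1.00)² = 50.4384.
Posterior: Inv-Gamma(2.8 + 9/2, 14.1 + 50.4384/2) = Inv-Gamma(7.30, 39.31920).
E[σ²|data] = β/(α−1) = 39.31920/6.30 = 6.2411.

6.2411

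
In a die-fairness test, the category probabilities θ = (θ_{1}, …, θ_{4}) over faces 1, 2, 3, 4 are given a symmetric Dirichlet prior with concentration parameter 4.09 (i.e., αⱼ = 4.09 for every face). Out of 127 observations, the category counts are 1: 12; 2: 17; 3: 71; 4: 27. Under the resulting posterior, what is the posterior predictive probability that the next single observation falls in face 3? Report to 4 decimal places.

The Dirichlet prior is conjugate to the Multinomial likelihood: each posterior αⱼ = prior αⱼ + observed count nⱼ.
Posterior concentration: (16.09, 21.09, 75.09, 31.09), total = 143.36.
P(next = 3 | data) = α_{3}/Σα = 0.5238.

0.5238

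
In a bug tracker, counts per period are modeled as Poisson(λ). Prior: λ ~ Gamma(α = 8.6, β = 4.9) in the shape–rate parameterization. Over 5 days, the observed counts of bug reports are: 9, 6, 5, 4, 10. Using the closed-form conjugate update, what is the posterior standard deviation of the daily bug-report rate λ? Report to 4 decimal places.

0.6593

With a Gamma(shape α, rate β) prior, the Poisson likelihood is conjugate: the posterior is Gamma(α + ΣXᵢ, β + n).
Sum of counts S = 34 over n = 5 days.
Posterior: Gamma(α+S, β+n) = Gamma(8.6+34, 4.9+5) = Gamma(42.6, 9.9).
SD = √α/β = √42.6/9.9 = 0.6593.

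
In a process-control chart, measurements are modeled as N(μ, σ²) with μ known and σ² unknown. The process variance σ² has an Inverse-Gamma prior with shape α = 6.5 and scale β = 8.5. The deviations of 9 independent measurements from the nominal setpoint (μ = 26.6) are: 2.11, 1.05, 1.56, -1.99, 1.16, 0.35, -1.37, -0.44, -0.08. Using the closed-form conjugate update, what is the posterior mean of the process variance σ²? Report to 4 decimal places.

1.6247

With known mean μ and an Inverse-Gamma(α, β) prior on σ², the Normal likelihood is conjugate: posterior is Inv-Gamma(α + n/2, β + Σ(xᵢ−μ)²/2).
Σ(xᵢ−μ)² = (2.11)² + (1.05)² + (1.56)² + (-1.99)² + (1.16)² + (0.35)² + (-1.37)² + (-0.44)² + (-0.08)² = 15.4933.
Posterior: Inv-Gamma(6.5 + 9/2, 8.5 + 15.4933/2) = Inv-Gamma(11.00, 16.24665).
E[σ²|data] = β/(α−1) = 16.24665/10.00 = 1.6247.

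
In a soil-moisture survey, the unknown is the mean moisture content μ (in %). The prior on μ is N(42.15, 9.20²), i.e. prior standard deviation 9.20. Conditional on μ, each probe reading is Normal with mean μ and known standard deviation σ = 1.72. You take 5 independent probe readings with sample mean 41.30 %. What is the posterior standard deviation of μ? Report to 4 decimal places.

For Normal data with known variance σ², a Normal(μ₀, σ₀²) prior on μ is conjugate. Posterior precision = 1/σ₀² + n/σ²; posterior mean is the precision-weighted average of μ₀ and x̄.
σ₀² = 9.20² = 84.64, σ² = 1.72² = 2.9584; σ² + n·σ₀² = 2.9584 + 5·84.64 = 426.1584.
Posterior precision = 1/σ₀² + n/σ² = 1/84.64 + 5/2.9584 = (σ² + n·σ₀²)/(σ₀²σ²) = 426.1584/(84.64·2.9584); posterior variance σₙ² = σ₀²σ²/(σ² + n·σ₀²) = 84.64·2.9584/426.1584 = 0.587573.
Posterior SD = √σₙ² = √(84.64·2.9584/426.1584) = 0.7665.

0.7665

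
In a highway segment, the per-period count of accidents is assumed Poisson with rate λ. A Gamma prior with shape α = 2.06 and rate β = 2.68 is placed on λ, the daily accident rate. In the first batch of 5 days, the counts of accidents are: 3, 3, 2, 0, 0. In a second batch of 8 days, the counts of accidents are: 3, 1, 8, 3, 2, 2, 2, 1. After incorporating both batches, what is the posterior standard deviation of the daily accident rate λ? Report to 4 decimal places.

With a Gamma(shape α, rate β) prior, the Poisson likelihood is conjugate: the posterior is Gamma(α + ΣXᵢ, β + n).
Batch 1: sum of counts S = 8 over n = 5 days.
After batch 1: Gamma(α+S, β+n) = Gamma(2.06+8, 2.68+5) = Gamma(10.06, 7.68).
Batch 2: sum of counts S = 22 over n = 8 days.
After batch 2: Gamma(α+S, β+n) = Gamma(10.06+22, 7.68+8) = Gamma(32.06, 15.68).
SD = √α/β = √32.06/15.68 = 0.3611.

0.3611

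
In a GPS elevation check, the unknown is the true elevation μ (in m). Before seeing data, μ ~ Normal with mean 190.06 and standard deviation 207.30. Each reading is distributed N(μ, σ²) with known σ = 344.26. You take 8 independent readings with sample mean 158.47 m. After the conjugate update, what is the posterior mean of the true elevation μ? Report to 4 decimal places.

For Normal data with known variance σ², a Normal(μ₀, σ₀²) prior on μ is conjugate. Posterior precision = 1/σ₀² + n/σ²; posterior mean is the precision-weighted average of μ₀ and x̄.
n·x̄ = 8·158.47 = 1267.76.
σ₀² = 207.30² = 42973.29, σ² = 344.26² = 118514.9476; σ² + n·σ₀² = 118514.9476 + 8·42973.29 = 462301.2676.
Posterior mean = (μ₀/σ₀² + n·x̄/σ²)/(1/σ₀² + n/σ²) = (σ²·μ₀ + σ₀²·n·x̄)/(σ² + n·σ₀²) = (118514.9476·190.06 + 42973.29·1267.76)/462301.2676 = 77004769.071256/462301.2676 = 166.5684.

166.5684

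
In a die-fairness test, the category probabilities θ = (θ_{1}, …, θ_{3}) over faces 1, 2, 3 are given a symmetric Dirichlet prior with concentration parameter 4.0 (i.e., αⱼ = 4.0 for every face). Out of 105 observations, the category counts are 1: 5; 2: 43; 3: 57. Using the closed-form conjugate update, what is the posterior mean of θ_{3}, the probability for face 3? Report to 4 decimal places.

0.5214

The Dirichlet prior is conjugate to the Multinomial likelihood: each posterior αⱼ = prior αⱼ + observed count nⱼ.
Posterior concentration: (9.0, 47.0, 61.0), total = 117.0.
E[θ_{3}|data] = α_{3}/Σα = 61.0/117.0 = 0.5214.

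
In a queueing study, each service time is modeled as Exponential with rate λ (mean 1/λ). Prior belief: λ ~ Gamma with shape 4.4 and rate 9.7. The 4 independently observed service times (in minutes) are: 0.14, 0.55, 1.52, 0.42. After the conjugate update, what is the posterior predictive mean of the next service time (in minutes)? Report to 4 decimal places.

With a Gamma(shape α, rate β) prior on the exponential rate λ, the posterior after n observations with total T = Σxᵢ is Gamma(α+n, β+T).
Sum of observations T = 2.63 minutes; n = 4.
Posterior: Gamma(4.4+4, 9.7+2.63) = Gamma(8.4, 12.33).
The predictive distribution for the next observation is Lomax; its mean is β/(α−1) = 12.33/7.4 = 1.6662.

1.6662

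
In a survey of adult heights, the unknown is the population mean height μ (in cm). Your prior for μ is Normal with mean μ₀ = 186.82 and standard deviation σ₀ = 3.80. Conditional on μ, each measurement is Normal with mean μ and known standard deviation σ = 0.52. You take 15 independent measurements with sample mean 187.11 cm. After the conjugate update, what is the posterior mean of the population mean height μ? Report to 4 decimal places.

For Normal data with known variance σ², a Normal(μ₀, σ₀²) prior on μ is conjugate. Posterior precision = 1/σ₀² + n/σ²; posterior mean is the precision-weighted average of μ₀ and x̄.
n·x̄ = 15·187.11 = 2806.65.
σ₀² = 3.80² = 14.44, σ² = 0.52² = 0.2704; σ² + n·σ₀² = 0.2704 + 15·14.44 = 216.8704.
Posterior mean = (μ₀/σ₀² + n·x̄/σ²)/(1/σ₀² + n/σ²) = (σ²·μ₀ + σ₀²·n·x̄)/(σ² + n·σ₀²) = (0.2704·186.82 + 14.44·2806.65)/216.8704 = 40578.542128/216.8704 = 187.1096.

187.1096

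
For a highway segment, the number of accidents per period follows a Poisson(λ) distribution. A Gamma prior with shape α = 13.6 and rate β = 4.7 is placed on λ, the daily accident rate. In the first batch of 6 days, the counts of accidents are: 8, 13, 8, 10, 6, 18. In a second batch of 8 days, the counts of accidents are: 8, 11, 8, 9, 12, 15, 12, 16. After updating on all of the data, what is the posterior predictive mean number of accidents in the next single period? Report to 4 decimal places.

With a Gamma(shape α, rate β) prior, the Poisson likelihood is conjugate: the posterior is Gamma(α + ΣXᵢ, β + n).
Batch 1: sum of counts S = 63 over n = 6 days.
After batch 1: Gamma(α+S, β+n) = Gamma(13.6+63, 4.7+6) = Gamma(76.6, 10.7).
Batch 2: sum of counts S = 91 over n = 8 days.
After batch 2: Gamma(α+S, β+n) = Gamma(76.6+91, 10.7+8) = Gamma(167.6, 18.7).
The predictive distribution for one future period is NegBinom with mean α/β = 8.9626.

8.9626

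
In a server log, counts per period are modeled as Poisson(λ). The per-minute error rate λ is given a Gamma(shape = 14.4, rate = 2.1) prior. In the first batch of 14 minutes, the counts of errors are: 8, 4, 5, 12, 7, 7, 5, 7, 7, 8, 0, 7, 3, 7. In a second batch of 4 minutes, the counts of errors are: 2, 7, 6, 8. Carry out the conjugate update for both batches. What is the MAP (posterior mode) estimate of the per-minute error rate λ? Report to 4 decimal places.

With a Gamma(shape α, rate β) prior, the Poisson likelihood is conjugate: the posterior is Gamma(α + ΣXᵢ, β + n).
Batch 1: sum of counts S = 87 over n = 14 minutes.
After batch 1: Gamma(α+S, β+n) = Gamma(14.4+87, 2.1+14) = Gamma(101.4, 16.1).
Batch 2: sum of counts S = 23 over n = 4 minutes.
After batch 2: Gamma(α+S, β+n) = Gamma(101.4+23, 16.1+4) = Gamma(124.4, 20.1).
Mode of Gamma(α,β) for α≥1 is (α−1)/β = 123.4/20.1 = 6.1393.

6.1393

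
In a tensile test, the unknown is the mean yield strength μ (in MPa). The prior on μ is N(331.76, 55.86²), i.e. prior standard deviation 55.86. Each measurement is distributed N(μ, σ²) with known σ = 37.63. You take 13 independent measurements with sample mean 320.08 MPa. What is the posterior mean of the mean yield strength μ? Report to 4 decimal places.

For Normal data with known variance σ², a Normal(μ₀, σ₀²) prior on μ is conjugate. Posterior precision = 1/σ₀² + n/σ²; posterior mean is the precision-weighted average of μ₀ and x̄.
n·x̄ = 13·320.08 = 4161.04.
σ₀² = 55.86² = 3120.3396, σ² = 37.63² = 1416.0169; σ² + n·σ₀² = 1416.0169 + 13·3120.3396 = 41980.4317.
Posterior mean = (μ₀/σ₀² + n·x̄/σ²)/(1/σ₀² + n/σ²) = (σ²·μ₀ + σ₀²·n·x̄)/(σ² + n·σ₀²) = (1416.0169·331.76 + 3120.3396·4161.04)/41980.4317 = 13453635.655928/41980.4317 = 320.4740.

320.4740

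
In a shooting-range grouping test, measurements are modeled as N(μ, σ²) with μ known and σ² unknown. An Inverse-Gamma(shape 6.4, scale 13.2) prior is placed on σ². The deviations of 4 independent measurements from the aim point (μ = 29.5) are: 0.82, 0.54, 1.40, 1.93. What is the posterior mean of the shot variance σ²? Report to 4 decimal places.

With known mean μ and an Inverse-Gamma(α, β) prior on σ², the Normal likelihood is conjugate: posterior is Inv-Gamma(α + n/2, β + Σ(xᵢ−μ)²/2).
Σ(xᵢ−μ)² = (0.82)² + (0.54)² + (1.40)² + (1.93)² = 6.6489.
Posterior: Inv-Gamma(6.4 + 4/2, 13.2 + 6.6489/2) = Inv-Gamma(8.40, 16.52445).
E[σ²|data] = β/(α−1) = 16.52445/7.40 = 2.2330.

2.2330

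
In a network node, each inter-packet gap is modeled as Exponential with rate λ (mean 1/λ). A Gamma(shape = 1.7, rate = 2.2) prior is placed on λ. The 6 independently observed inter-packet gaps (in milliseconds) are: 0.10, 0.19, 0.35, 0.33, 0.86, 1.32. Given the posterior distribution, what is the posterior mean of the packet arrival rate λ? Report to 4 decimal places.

With a Gamma(shape α, rate β) prior on the exponential rate λ, the posterior after n observations with total T = Σxᵢ is Gamma(α+n, β+T).
Sum of observations T = 3.15 milliseconds; n = 6.
Posterior: Gamma(1.7+6, 2.2+3.15) = Gamma(7.7, 5.35).
Posterior mean of λ = α/β = 7.7/5.35 = 1.4393.

1.4393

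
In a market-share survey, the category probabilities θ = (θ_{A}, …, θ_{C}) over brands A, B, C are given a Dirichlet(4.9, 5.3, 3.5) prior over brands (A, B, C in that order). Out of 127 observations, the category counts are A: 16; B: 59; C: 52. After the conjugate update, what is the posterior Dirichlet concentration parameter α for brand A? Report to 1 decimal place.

20.9

The Dirichlet prior is conjugate to the Multinomial likelihood: each posterior αⱼ = prior αⱼ + observed count nⱼ.
Posterior concentration: (20.9, 64.3, 55.5), total = 140.7.
α_{A} = 4.9 + 16 = 20.9.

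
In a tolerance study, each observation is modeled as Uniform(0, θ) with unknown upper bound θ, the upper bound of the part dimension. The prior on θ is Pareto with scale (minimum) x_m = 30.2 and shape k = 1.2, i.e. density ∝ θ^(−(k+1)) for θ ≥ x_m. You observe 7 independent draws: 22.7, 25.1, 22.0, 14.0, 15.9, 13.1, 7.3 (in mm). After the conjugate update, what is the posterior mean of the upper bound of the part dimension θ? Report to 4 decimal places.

34.3944

A Pareto(scale x_m, shape k) prior on the upper bound θ of Uniform(0, θ) is conjugate: posterior is Pareto(max(x_m, max xᵢ), k + n).
Sample maximum = 25.1; prior scale x_m = 30.2 → posterior scale = max = 30.2.
Posterior shape = 1.2 + 7 = 8.2.
E[θ|data] = k·x_m/(k−1) = 8.2·30.2/7.2 = 34.3944.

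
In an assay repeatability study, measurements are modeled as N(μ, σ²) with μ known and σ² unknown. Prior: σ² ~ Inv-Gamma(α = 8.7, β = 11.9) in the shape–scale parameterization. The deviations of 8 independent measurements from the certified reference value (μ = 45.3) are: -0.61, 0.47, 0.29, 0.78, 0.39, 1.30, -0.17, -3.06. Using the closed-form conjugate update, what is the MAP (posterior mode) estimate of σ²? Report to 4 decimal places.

1.3256

With known mean μ and an Inverse-Gamma(α, β) prior on σ², the Normal likelihood is conjugate: posterior is Inv-Gamma(α + n/2, β + Σ(xᵢ−μ)²/2).
Σ(xᵢ−μ)² = (-0.61)² + (0.47)² + (0.29)² + (0.78)² + (0.39)² + (1.30)² + (-0.17)² + (-3.06)² = 12.5201.
Posterior: Inv-Gamma(8.7 + 8/2, 11.9 + 12.5201/2) = Inv-Gamma(12.70, 18.16005).
Mode = β/(α+1) = 18.16005/13.70 = 1.3256.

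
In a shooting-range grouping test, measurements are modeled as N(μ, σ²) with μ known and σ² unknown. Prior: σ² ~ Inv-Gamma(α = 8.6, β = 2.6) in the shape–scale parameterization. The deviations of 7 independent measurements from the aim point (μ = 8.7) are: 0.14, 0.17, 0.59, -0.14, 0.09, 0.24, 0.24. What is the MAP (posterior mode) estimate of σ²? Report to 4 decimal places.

0.2191

With known mean μ and an Inverse-Gamma(α, β) prior on σ², the Normal likelihood is conjugate: posterior is Inv-Gamma(α + n/2, β + Σ(xᵢ−μ)²/2).
Σ(xᵢ−μ)² = (0.14)² + (0.17)² + (0.59)² + (-0.14)² + (0.09)² + (0.24)² + (0.24)² = 0.5395.
Posterior: Inv-Gamma(8.6 + 7/2, 2.6 + 0.5395/2) = Inv-Gamma(12.10, 2.86975).
Mode = β/(α+1) = 2.86975/13.10 = 0.2191.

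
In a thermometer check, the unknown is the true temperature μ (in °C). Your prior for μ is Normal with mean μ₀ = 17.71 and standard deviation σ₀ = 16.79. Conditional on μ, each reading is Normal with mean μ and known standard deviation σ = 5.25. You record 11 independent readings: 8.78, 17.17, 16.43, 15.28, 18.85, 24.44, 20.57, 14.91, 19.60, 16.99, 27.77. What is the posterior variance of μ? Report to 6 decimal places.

2.483606

For Normal data with known variance σ², a Normal(μ₀, σ₀²) prior on μ is conjugate. Posterior precision = 1/σ₀² + n/σ²; posterior mean is the precision-weighted average of μ₀ and x̄.
σ₀² = 16.79² = 281.9041, σ² = 5.25² = 27.5625; σ² + n·σ₀² = 27.5625 + 11·281.9041 = 3128.5076.
Posterior precision = 1/σ₀² + n/σ² = 1/281.9041 + 11/27.5625 = (σ² + n·σ₀²)/(σ₀²σ²) = 3128.5076/(281.9041·27.5625); posterior variance σₙ² = σ₀²σ²/(σ² + n·σ₀²) = 281.9041·27.5625/3128.5076 = 2.483606.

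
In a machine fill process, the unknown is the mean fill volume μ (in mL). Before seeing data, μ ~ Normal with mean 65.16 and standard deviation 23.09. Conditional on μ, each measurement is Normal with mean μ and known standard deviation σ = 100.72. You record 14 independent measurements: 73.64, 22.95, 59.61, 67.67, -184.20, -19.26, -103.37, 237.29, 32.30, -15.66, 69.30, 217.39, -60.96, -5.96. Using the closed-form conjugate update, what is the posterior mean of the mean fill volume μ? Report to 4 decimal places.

For Normal data with known variance σ², a Normal(μ₀, σ₀²) prior on μ is conjugate. Posterior precision = 1/σ₀² + n/σ²; posterior mean is the precision-weighted average of μ₀ and x̄.
Σxᵢ = 73.64 + 22.95 + 59.61 + 67.67 + (-184.20) + (-19.26) + (-103.37) + 237.29 + 32.30 + (-15.66) + 69.30 + 217.39 + (-60.96) + (-5.96) = 390.74, so n·x̄ = 390.74.
σ₀² = 23.09² = 533.1481, σ² = 100.72² = 10144.5184; σ² + n·σ₀² = 10144.5184 + 14·533.1481 = 17608.5918.
Posterior mean = (μ₀/σ₀² + n·x̄/σ²)/(1/σ₀² + n/σ²) = (σ²·μ₀ + σ₀²·n·x̄)/(σ² + n·σ₀²) = (10144.5184·65.16 + 533.1481·390.74)/17608.5918 = 869339.107538/17608.5918 = 49.3702.

49.3702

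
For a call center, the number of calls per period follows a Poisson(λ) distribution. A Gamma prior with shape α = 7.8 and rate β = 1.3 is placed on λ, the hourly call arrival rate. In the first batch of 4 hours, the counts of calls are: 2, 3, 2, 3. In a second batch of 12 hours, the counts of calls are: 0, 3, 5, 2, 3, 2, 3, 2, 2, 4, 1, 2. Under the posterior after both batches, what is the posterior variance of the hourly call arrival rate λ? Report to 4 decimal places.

With a Gamma(shape α, rate β) prior, the Poisson likelihood is conjugate: the posterior is Gamma(α + ΣXᵢ, β + n).
Batch 1: sum of counts S = 10 over n = 4 hours.
After batch 1: Gamma(α+S, β+n) = Gamma(7.8+10, 1.3+4) = Gamma(17.8, 5.3).
Batch 2: sum of counts S = 29 over n = 12 hours.
After batch 2: Gamma(α+S, β+n) = Gamma(17.8+29, 5.3+12) = Gamma(46.8, 17.3).
Var = α/β² = 46.8/17.3² = 0.1564.

0.1564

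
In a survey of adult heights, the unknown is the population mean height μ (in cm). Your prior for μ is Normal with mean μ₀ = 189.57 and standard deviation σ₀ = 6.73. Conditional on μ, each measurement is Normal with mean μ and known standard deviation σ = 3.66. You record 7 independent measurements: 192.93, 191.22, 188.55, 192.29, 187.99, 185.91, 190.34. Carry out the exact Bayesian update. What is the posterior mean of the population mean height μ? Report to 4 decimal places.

189.8770

For Normal data with known variance σ², a Normal(μ₀, σ₀²) prior on μ is conjugate. Posterior precision = 1/σ₀² + n/σ²; posterior mean is the precision-weighted average of μ₀ and x̄.
Σxᵢ = 192.93 + 191.22 + 188.55 + 192.29 + 187.99 + 185.91 + 190.34 = 1329.23, so n·x̄ = 1329.23.
σ₀² = 6.73² = 45.2929, σ² = 3.66² = 13.3956; σ² + n·σ₀² = 13.3956 + 7·45.2929 = 330.4459.
Posterior mean = (μ₀/σ₀² + n·x̄/σ²)/(1/σ₀² + n/σ²) = (σ²·μ₀ + σ₀²·n·x̄)/(σ² + n·σ₀²) = (13.3956·189.57 + 45.2929·1329.23)/330.4459 = 62744.085359/330.4459 = 189.8770.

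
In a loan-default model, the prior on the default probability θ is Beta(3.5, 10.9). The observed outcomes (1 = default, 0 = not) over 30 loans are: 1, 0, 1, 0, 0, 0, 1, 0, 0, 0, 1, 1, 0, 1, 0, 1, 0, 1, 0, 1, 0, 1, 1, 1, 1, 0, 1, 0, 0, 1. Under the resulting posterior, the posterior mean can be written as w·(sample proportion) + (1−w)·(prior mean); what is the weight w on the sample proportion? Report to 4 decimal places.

0.6757

The Beta prior is conjugate to a Binomial/Bernoulli likelihood; the update adds successes to α and failures to β.
Posterior mean = (α₀+k)/(α₀+β₀+n) = [n/(α₀+β₀+n)]·(k/n) + [(α₀+β₀)/(α₀+β₀+n)]·α₀/(α₀+β₀), so only n and the prior enter the weight.
The weight on the data is w = n/(α₀+β₀+n) = 30/(3.5+10.9+30) = 30/44.4 = 0.6757.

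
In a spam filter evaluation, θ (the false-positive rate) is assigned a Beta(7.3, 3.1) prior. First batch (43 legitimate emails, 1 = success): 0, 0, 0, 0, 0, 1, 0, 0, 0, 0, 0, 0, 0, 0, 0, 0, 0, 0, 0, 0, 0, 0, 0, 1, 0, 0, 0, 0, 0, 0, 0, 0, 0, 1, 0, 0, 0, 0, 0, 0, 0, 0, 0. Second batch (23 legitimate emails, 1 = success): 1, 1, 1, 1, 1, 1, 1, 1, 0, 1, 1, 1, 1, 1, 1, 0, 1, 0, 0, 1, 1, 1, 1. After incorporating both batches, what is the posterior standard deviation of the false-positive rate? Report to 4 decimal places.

The Beta prior is conjugate to a Binomial/Bernoulli likelihood; the update adds successes to α and failures to β.
After batch 1: Beta(7.3+3, 3.1+40) = Beta(10.3, 43.1).
After batch 2: Beta(10.3+19, 43.1+4) = Beta(29.3, 47.1).
Var = αβ/((α+β)²(α+β+1)) = 29.3·47.1/(76.4²·77.4) = 0.00305465; SD = √0.00305465 = 0.0553.

0.0553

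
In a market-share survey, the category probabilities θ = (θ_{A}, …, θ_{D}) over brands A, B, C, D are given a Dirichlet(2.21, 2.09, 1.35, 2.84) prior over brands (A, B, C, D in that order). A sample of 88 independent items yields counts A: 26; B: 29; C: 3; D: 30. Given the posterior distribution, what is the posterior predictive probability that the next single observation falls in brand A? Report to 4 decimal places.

0.2924

The Dirichlet prior is conjugate to the Multinomial likelihood: each posterior αⱼ = prior αⱼ + observed count nⱼ.
Posterior concentration: (28.21, 31.09, 4.35, 32.84), total = 96.49.
P(next = A | data) = α_{A}/Σα = 0.2924.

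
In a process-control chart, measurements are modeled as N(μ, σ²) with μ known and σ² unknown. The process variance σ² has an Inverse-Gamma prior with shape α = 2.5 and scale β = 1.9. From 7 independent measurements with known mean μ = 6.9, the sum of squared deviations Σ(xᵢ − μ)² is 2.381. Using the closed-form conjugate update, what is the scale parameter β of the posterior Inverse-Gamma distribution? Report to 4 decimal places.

With known mean μ and an Inverse-Gamma(α, β) prior on σ², the Normal likelihood is conjugate: posterior is Inv-Gamma(α + n/2, β + Σ(xᵢ−μ)²/2).
Posterior: Inv-Gamma(2.5 + 7/2, 1.9 + 2.381/2) = Inv-Gamma(6.00, 3.0905).
Posterior β = 3.0905.

3.0905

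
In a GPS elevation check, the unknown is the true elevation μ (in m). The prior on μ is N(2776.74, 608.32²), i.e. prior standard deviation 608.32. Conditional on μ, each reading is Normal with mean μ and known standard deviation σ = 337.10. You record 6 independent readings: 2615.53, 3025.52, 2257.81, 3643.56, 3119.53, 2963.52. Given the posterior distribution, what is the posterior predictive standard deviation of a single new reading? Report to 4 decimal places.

For Normal data with known variance σ², a Normal(μ₀, σ₀²) prior on μ is conjugate. Posterior precision = 1/σ₀² + n/σ²; posterior mean is the precision-weighted average of μ₀ and x̄.
σ₀² = 608.32² = 370053.2224, σ² = 337.10² = 113636.41; σ² + n·σ₀² = 113636.41 + 6·370053.2224 = 2333955.7444.
Posterior precision = 1/σ₀² + n/σ² = 1/370053.2224 + 6/113636.41 = (σ² + n·σ₀²)/(σ₀²σ²) = 2333955.7444/(370053.2224·113636.41); posterior variance σₙ² = σ₀²σ²/(σ² + n·σ₀²) = 370053.2224·113636.41/2333955.7444 = 18017.273808.
Predictive variance for one new observation = σₙ² + σ² = 370053.2224·113636.41/2333955.7444 + 113636.41 = σ²·(σ₀² + 2333955.7444)/2333955.7444 = 113636.41·2704008.9668/2333955.7444 = 131653.683808; SD = √(113636.41·2704008.9668/2333955.7444) = 362.8411.

362.8411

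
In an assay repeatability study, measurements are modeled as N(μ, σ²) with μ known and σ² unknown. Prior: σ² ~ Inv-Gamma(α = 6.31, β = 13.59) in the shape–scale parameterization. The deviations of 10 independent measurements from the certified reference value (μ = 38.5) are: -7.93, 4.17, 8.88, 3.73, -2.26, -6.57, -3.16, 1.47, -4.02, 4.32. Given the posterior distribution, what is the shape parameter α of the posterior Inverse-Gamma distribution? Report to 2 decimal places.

With known mean μ and an Inverse-Gamma(α, β) prior on σ², the Normal likelihood is conjugate: posterior is Inv-Gamma(α + n/2, β + Σ(xᵢ−μ)²/2).
Σ(xᵢ−μ)² = (-7.93)² + (4.17)² + (8.88)² + (3.73)² + (-2.26)² + (-6.57)² + (-3.16)² + (1.47)² + (-4.02)² + (4.32)² = 268.2829.
Posterior: Inv-Gamma(6.31 + 10/2, 13.59 + 268.2829/2) = Inv-Gamma(11.31, 147.73145).
Posterior α = 11.31.

11.31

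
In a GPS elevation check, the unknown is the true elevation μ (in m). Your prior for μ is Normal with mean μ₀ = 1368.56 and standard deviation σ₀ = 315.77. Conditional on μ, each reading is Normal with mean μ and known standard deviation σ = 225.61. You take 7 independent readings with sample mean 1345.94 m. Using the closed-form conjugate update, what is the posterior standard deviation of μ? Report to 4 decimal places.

82.3237

For Normal data with known variance σ², a Normal(μ₀, σ₀²) prior on μ is conjugate. Posterior precision = 1/σ₀² + n/σ²; posterior mean is the precision-weighted average of μ₀ and x̄.
σ₀² = 315.77² = 99710.6929, σ² = 225.61² = 50899.8721; σ² + n·σ₀² = 50899.8721 + 7·99710.6929 = 748874.7224.
Posterior precision = 1/σ₀² + n/σ² = 1/99710.6929 + 7/50899.8721 = (σ² + n·σ₀²)/(σ₀²σ²) = 748874.7224/(99710.6929·50899.8721); posterior variance σₙ² = σ₀²σ²/(σ² + n·σ₀²) = 99710.6929·50899.8721/748874.7224 = 6777.183638.
Posterior SD = √σₙ² = √(99710.6929·50899.8721/748874.7224) = 82.3237.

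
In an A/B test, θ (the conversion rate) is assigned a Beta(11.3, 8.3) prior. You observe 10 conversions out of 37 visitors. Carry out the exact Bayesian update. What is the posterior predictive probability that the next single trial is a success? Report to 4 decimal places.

0.3763

The Beta prior is conjugate to a Binomial/Bernoulli likelihood; the update adds successes to α and failures to β.
Posterior: Beta(α+k, β+n−k) = Beta(11.3+10, 8.3+27) = Beta(21.3, 35.3).
For a single future Bernoulli trial, P(success | data) = α/(α+β) = 0.3763.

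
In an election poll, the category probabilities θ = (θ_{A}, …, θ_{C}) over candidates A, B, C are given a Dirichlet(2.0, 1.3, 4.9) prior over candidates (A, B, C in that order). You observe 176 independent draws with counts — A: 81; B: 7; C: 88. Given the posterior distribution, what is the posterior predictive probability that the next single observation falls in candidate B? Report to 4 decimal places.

The Dirichlet prior is conjugate to the Multinomial likelihood: each posterior αⱼ = prior αⱼ + observed count nⱼ.
Posterior concentration: (83.0, 8.3, 92.9), total = 184.2.
P(next = B | data) = α_{B}/Σα = 0.0451.

0.0451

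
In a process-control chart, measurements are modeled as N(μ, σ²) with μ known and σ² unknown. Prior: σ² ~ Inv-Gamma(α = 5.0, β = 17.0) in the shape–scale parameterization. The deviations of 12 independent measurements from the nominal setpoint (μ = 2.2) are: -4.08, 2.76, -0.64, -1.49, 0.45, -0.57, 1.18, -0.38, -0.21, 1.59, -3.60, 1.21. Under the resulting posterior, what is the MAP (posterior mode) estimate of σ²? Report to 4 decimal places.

3.3314

With known mean μ and an Inverse-Gamma(α, β) prior on σ², the Normal likelihood is conjugate: posterior is Inv-Gamma(α + n/2, β + Σ(xᵢ−μ)²/2).
Σ(xᵢ−μ)² = (-4.08)² + (2.76)² + (-0.64)² + (-1.49)² + (0.45)² + (-0.57)² + (1.18)² + (-0.38)² + (-0.21)² + (1.59)² + (-3.60)² + (1.21)² = 45.9542.
Posterior: Inv-Gamma(5.0 + 12/2, 17.0 + 45.9542/2) = Inv-Gamma(11.00, 39.97710).
Mode = β/(α+1) = 39.97710/12.00 = 3.3314.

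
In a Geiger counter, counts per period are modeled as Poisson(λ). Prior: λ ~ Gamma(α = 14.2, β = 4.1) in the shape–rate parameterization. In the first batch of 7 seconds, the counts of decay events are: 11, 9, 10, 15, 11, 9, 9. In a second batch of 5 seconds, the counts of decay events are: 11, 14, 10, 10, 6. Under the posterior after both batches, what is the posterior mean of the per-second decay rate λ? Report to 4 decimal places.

8.6460

With a Gamma(shape α, rate β) prior, the Poisson likelihood is conjugate: the posterior is Gamma(α + ΣXᵢ, β + n).
Batch 1: sum of counts S = 74 over n = 7 seconds.
After batch 1: Gamma(α+S, β+n) = Gamma(14.2+74, 4.1+7) = Gamma(88.2, 11.1).
Batch 2: sum of counts S = 51 over n = 5 seconds.
After batch 2: Gamma(α+S, β+n) = Gamma(88.2+51, 11.1+5) = Gamma(139.2, 16.1).
Posterior mean = α/β = 139.2/16.1 = 8.6460.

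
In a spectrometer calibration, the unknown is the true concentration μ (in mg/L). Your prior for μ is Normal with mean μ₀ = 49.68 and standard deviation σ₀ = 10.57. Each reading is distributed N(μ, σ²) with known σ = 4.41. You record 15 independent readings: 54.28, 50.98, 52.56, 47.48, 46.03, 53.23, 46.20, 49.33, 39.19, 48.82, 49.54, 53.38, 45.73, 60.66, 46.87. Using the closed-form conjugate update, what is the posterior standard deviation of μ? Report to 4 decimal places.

1.1321

For Normal data with known variance σ², a Normal(μ₀, σ₀²) prior on μ is conjugate. Posterior precision = 1/σ₀² + n/σ²; posterior mean is the precision-weighted average of μ₀ and x̄.
σ₀² = 10.57² = 111.7249, σ² = 4.41² = 19.4481; σ² + n·σ₀² = 19.4481 + 15·111.7249 = 1695.3216.
Posterior precision = 1/σ₀² + n/σ² = 1/111.7249 + 15/19.4481 = (σ² + n·σ₀²)/(σ₀²σ²) = 1695.3216/(111.7249·19.4481); posterior variance σₙ² = σ₀²σ²/(σ² + n·σ₀²) = 111.7249·19.4481/1695.3216 = 1.281667.
Posterior SD = √σₙ² = √(111.7249·19.4481/1695.3216) = 1.1321.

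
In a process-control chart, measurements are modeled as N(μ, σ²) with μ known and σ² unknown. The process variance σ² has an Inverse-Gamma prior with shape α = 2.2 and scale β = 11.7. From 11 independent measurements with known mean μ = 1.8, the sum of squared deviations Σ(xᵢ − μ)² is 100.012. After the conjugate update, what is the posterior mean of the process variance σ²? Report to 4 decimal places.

With known mean μ and an Inverse-Gamma(α, β) prior on σ², the Normal likelihood is conjugate: posterior is Inv-Gamma(α + n/2, β + Σ(xᵢ−μ)²/2).
Posterior: Inv-Gamma(2.2 + 11/2, 11.7 + 100.012/2) = Inv-Gamma(7.70, 61.7060).
E[σ²|data] = β/(α−1) = 61.7060/6.70 = 9.2099.

9.2099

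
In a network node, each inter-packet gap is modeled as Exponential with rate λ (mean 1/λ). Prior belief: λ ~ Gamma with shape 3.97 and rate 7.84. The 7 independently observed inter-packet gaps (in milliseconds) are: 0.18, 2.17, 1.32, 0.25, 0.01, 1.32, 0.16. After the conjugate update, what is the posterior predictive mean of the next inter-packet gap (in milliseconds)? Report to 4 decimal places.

1.3290

With a Gamma(shape α, rate β) prior on the exponential rate λ, the posterior after n observations with total T = Σxᵢ is Gamma(α+n, β+T).
Sum of observations T = 5.41 milliseconds; n = 7.
Posterior: Gamma(3.97+7, 7.84+5.41) = Gamma(10.97, 13.25).
The predictive distribution for the next observation is Lomax; its mean is β/(α−1) = 13.25/9.97 = 1.3290.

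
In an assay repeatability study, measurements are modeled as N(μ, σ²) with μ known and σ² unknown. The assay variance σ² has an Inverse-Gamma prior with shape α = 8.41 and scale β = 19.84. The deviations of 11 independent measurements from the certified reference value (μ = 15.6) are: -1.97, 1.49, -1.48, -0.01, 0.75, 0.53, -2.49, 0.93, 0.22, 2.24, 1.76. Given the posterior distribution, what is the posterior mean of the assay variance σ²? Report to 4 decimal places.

With known mean μ and an Inverse-Gamma(α, β) prior on σ², the Normal likelihood is conjugate: posterior is Inv-Gamma(α + n/2, β + Σ(xᵢ−μ)²/2).
Σ(xᵢ−μ)² = (-1.97)² + (1.49)² + (-1.48)² + (-0.01)² + (0.75)² + (0.53)² + (-2.49)² + (0.93)² + (0.22)² + (2.24)² + (1.76)² = 24.3635.
Posterior: Inv-Gamma(8.41 + 11/2, 19.84 + 24.3635/2) = Inv-Gamma(13.91, 32.02175).
E[σ²|data] = β/(α−1) = 32.02175/12.91 = 2.4804.

2.4804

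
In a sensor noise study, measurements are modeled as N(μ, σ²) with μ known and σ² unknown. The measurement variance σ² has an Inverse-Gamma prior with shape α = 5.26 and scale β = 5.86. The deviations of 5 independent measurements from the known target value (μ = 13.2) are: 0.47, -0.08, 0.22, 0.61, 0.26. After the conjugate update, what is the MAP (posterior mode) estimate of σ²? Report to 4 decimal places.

0.7098

With known mean μ and an Inverse-Gamma(α, β) prior on σ², the Normal likelihood is conjugate: posterior is Inv-Gamma(α + n/2, β + Σ(xᵢ−μ)²/2).
Σ(xᵢ−μ)² = (0.47)² + (-0.08)² + (0.22)² + (0.61)² + (0.26)² = 0.7154.
Posterior: Inv-Gamma(5.26 + 5/2, 5.86 + 0.7154/2) = Inv-Gamma(7.76, 6.21770).
Mode = β/(α+1) = 6.21770/8.76 = 0.7098.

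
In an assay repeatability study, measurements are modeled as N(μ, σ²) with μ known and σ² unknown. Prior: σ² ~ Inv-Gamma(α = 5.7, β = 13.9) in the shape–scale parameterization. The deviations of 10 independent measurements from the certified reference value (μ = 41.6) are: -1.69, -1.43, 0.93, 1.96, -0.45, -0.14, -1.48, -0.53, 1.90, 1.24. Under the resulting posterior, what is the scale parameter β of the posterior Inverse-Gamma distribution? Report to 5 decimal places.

With known mean μ and an Inverse-Gamma(α, β) prior on σ², the Normal likelihood is conjugate: posterior is Inv-Gamma(α + n/2, β + Σ(xᵢ−μ)²/2).
Σ(xᵢ−μ)² = (-1.69)² + (-1.43)² + (0.93)² + (1.96)² + (-0.45)² + (-0.14)² + (-1.48)² + (-0.53)² + (1.90)² + (1.24)² = 17.4485.
Posterior: Inv-Gamma(5.7 + 10/2, 13.9 + 17.4485/2) = Inv-Gamma(10.70, 22.62425).
Posterior β = 22.62425.

22.62425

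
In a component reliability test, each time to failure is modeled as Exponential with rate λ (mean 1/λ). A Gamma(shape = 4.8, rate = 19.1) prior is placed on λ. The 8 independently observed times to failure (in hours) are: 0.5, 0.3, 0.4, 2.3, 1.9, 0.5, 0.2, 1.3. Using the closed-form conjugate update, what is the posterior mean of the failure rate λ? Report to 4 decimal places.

0.4830

With a Gamma(shape α, rate β) prior on the exponential rate λ, the posterior after n observations with total T = Σxᵢ is Gamma(α+n, β+T).
Sum of observations T = 7.4 hours; n = 8.
Posterior: Gamma(4.8+8, 19.1+7.4) = Gamma(12.8, 26.5).
Posterior mean of λ = α/β = 12.8/26.5 = 0.4830.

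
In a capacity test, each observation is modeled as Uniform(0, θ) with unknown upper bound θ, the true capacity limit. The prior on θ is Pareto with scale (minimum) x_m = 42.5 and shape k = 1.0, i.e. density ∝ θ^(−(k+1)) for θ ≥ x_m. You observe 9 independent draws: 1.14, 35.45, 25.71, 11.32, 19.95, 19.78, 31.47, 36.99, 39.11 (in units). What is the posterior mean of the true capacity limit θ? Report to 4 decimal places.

47.2222

A Pareto(scale x_m, shape k) prior on the upper bound θ of Uniform(0, θ) is conjugate: posterior is Pareto(max(x_m, max xᵢ), k + n).
Sample maximum = 39.11; prior scale x_m = 42.5 → posterior scale = max = 42.50.
Posterior shape = 1.0 + 9 = 10.0.
E[θ|data] = k·x_m/(k−1) = 10.0·42.50/9.0 = 47.2222.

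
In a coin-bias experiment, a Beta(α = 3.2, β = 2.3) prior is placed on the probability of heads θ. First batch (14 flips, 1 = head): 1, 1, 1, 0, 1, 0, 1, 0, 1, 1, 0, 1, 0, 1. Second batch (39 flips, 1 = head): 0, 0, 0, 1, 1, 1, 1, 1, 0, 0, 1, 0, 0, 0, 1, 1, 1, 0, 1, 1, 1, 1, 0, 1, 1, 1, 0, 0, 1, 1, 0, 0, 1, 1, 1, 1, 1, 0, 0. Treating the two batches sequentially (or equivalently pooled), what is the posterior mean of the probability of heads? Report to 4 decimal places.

The Beta prior is conjugate to a Binomial/Bernoulli likelihood; the update adds successes to α and failures to β.
After batch 1: Beta(3.2+9, 2.3+5) = Beta(12.2, 7.3).
After batch 2: Beta(12.2+23, 7.3+16) = Beta(35.2, 23.3).
Posterior mean = α/(α+β) = 35.2/58.5 = 0.6017.

0.6017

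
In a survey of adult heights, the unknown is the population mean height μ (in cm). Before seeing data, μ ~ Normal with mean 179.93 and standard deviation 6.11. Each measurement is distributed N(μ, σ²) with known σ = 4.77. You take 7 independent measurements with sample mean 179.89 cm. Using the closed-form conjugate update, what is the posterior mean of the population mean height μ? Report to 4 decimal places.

For Normal data with known variance σ², a Normal(μ₀, σ₀²) prior on μ is conjugate. Posterior precision = 1/σ₀² + n/σ²; posterior mean is the precision-weighted average of μ₀ and x̄.
n·x̄ = 7·179.89 = 1259.23.
σ₀² = 6.11² = 37.3321, σ² = 4.77² = 22.7529; σ² + n·σ₀² = 22.7529 + 7·37.3321 = 284.0776.
Posterior mean = (μ₀/σ₀² + n·x̄/σ²)/(1/σ₀² + n/σ²) = (σ²·μ₀ + σ₀²·n·x̄)/(σ² + n·σ₀²) = (22.7529·179.93 + 37.3321·1259.23)/284.0776 = 51103.62958/284.0776 = 179.8932.

179.8932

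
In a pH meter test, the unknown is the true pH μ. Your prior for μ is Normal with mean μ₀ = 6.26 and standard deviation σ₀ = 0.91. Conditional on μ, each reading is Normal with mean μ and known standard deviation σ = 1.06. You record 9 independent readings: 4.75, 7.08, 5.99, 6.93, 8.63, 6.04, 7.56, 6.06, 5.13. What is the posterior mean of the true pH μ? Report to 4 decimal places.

6.4367

For Normal data with known variance σ², a Normal(μ₀, σ₀²) prior on μ is conjugate. Posterior precision = 1/σ₀² + n/σ²; posterior mean is the precision-weighted average of μ₀ and x̄.
Σxᵢ = 4.75 + 7.08 + 5.99 + 6.93 + 8.63 + 6.04 + 7.56 + 6.06 + 5.13 = 58.17, so n·x̄ = 58.17.
σ₀² = 0.91² = 0.8281, σ² = 1.06² = 1.1236; σ² + n·σ₀² = 1.1236 + 9·0.8281 = 8.5765.
Posterior mean = (μ₀/σ₀² + n·x̄/σ²)/(1/σ₀² + n/σ²) = (σ²·μ₀ + σ₀²·n·x̄)/(σ² + n·σ₀²) = (1.1236·6.26 + 0.8281·58.17)/8.5765 = 55.204313/8.5765 = 6.4367.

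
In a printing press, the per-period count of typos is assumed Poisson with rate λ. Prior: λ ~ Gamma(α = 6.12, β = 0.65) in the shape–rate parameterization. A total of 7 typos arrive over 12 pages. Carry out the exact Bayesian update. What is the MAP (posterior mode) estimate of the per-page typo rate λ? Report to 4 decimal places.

With a Gamma(shape α, rate β) prior, the Poisson likelihood is conjugate: the posterior is Gamma(α + ΣXᵢ, β + n).
Posterior: Gamma(α+S, β+n) = Gamma(6.12+7, 0.65+12) = Gamma(13.12, 12.65).
Mode of Gamma(α,β) for α≥1 is (α−1)/β = 12.12/12.65 = 0.9581.

0.9581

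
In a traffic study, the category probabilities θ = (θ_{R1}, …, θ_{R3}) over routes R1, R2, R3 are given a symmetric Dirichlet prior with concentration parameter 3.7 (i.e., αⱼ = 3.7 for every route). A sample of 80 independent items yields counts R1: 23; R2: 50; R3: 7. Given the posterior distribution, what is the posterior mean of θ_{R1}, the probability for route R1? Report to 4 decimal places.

The Dirichlet prior is conjugate to the Multinomial likelihood: each posterior αⱼ = prior αⱼ + observed count nⱼ.
Posterior concentration: (26.7, 53.7, 10.7), total = 91.1.
E[θ_{R1}|data] = α_{R1}/Σα = 26.7/91.1 = 0.2931.

0.2931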